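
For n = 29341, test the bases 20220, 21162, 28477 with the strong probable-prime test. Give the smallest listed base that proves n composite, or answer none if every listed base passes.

21162

n − 1 = 29340 = 2^2 · 7335, so s = 2 and d = 7335.
Base 20220: x_0 = 20220^7335 mod 29341 = 15361. x_0 is neither 1 nor 29340, so continue squaring. x_1 = 15361^2 mod 29341 = 29340. x_1 ≡ −1, so 20220 is not a witness.
Base 21162: x_0 = 21162^7335 mod 29341 = 6284. x_0 is neither 1 nor 29340, so continue squaring. x_1 = 6284^2 mod 29341 = 25011. Reached i = s−1 = 1 without hitting −1: 21162 is a Miller–Rabin witness and 29341 is composite.
Base 28477: x_0 = 28477^7335 mod 29341 = 21910. x_0 is neither 1 nor 29340, so continue squaring. x_1 = 21910^2 mod 29341 = 29340. x_1 ≡ −1, so 28477 is not a witness.
The smallest witness among the given bases is 21162.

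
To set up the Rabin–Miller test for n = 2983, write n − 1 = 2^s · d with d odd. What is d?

Halving: 2982 → 1491; 1491 is odd.
So 2982 = 2^1 · 1491.

1491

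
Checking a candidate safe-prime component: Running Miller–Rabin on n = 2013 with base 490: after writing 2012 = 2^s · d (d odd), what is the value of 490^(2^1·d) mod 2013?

1930

n − 1 = 2012 = 2^2 · 503, so s = 2 and d = 503.
x_0 = 490^503 mod 2013 = 1657.
x_1 = 1657^2 mod 2013 = 1930.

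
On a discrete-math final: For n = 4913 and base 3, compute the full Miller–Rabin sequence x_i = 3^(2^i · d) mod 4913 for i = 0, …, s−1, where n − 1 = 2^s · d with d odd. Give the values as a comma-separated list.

n − 1 = 4912 = 2^4 · 307, so s = 4 and d = 307.
x_0 = 3^307 mod 4913 = 4294.
x_1 = 4294^2 mod 4913 = 4860.
x_2 = 4860^2 mod 4913 = 2809.
x_3 = 2809^2 mod 4913 = 203.

4294, 4860, 2809, 203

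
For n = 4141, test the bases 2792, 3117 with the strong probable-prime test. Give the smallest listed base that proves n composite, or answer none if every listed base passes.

n − 1 = 4140 = 2^2 · 1035, so s = 2 and d = 1035.
Base 2792: x_0 = 2792^1035 mod 4141 = 4140. x_0 = 4140 ≡ −1, so 2792 is not a witness.
Base 3117: x_0 = 3117^1035 mod 4141 = 1. x_0 = 1, so 3117 is not a witness.
No listed base is a witness for 4141.

none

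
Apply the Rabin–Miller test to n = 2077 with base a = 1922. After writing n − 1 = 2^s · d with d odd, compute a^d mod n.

n − 1 = 2076 = 2^2 · 519, so s = 2 and d = 519.
1922^519 mod 2077 = 1147.

1147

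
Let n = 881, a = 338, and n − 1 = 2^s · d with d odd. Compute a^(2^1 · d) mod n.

880

n − 1 = 880 = 2^4 · 55, so s = 4 and d = 55.
x_0 = 338^55 mod 881 = 494.
x_1 = 494^2 mod 881 = 880.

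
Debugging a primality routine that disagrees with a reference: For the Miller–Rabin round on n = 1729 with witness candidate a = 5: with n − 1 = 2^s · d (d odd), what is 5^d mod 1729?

n − 1 = 1728 = 2^6 · 27, so s = 6 and d = 27.
5^27 mod 1729 = 1217.

1217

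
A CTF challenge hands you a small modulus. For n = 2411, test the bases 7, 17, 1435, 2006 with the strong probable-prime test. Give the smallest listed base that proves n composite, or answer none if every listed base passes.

none

n − 1 = 2410 = 2^1 · 1205, so s = 1 and d = 1205.
Base 7: x_0 = 7^1205 mod 2411 = 1. x_0 = 1, so 7 is not a witness.
Base 17: x_0 = 17^1205 mod 2411 = 2410. x_0 = 2410 ≡ −1, so 17 is not a witness.
Base 1435: x_0 = 1435^1205 mod 2411 = 1. x_0 = 1, so 1435 is not a witness.
Base 2006: x_0 = 2006^1205 mod 2411 = 2410. x_0 = 2410 ≡ −1, so 2006 is not a witness.
No listed base is a witness for 2411.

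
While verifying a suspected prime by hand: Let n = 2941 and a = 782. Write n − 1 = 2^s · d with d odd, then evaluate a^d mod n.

2499

n − 1 = 2940 = 2^2 · 735, so s = 2 and d = 735.
782^735 mod 2941 = 2499.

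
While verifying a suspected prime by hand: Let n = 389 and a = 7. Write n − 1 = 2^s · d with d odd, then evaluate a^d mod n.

n − 1 = 388 = 2^2 · 97, so s = 2 and d = 97.
7^97 mod 389 = 1.

1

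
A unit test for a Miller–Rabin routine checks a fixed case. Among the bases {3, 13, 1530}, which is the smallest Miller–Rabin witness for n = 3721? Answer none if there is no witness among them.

n − 1 = 3720 = 2^3 · 465, so s = 3 and d = 465.
Base 3: x_0 = 3^465 mod 3721 = 365. x_0 is neither 1 nor 3720, so continue squaring. x_1 = 365^2 mod 3721 = 2990. x_2 = 2990^2 mod 3721 = 2258. Reached i = s−1 = 2 without hitting −1: 3 is a Miller–Rabin witness and 3721 is composite.
Base 13: x_0 = 13^465 mod 3721 = 1770. x_0 is neither 1 nor 3720, so continue squaring. x_1 = 1770^2 mod 3721 = 3539. x_2 = 3539^2 mod 3721 = 3356. Reached i = s−1 = 2 without hitting −1: 13 is a Miller–Rabin witness and 3721 is composite.
Base 1530: x_0 = 1530^465 mod 3721 = 2073. x_0 is neither 1 nor 3720, so continue squaring. x_1 = 2073^2 mod 3721 = 3295. x_2 = 3295^2 mod 3721 = 2868. Reached i = s−1 = 2 without hitting −1: 1530 is a Miller–Rabin witness and 3721 is composite.
The smallest witness among the given bases is 3.

3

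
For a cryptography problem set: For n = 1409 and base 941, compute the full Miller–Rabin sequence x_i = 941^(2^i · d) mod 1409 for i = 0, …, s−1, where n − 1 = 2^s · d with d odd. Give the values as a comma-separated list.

n − 1 = 1408 = 2^7 · 11, so s = 7 and d = 11.
x_0 = 941^11 mod 1409 = 752.
x_1 = 752^2 mod 1409 = 495.
x_2 = 495^2 mod 1409 = 1268.
x_3 = 1268^2 mod 1409 = 155.
x_4 = 155^2 mod 1409 = 72.
x_5 = 72^2 mod 1409 = 957.
x_6 = 957^2 mod 1409 = 1408.

752, 495, 1268, 155, 72, 957, 1408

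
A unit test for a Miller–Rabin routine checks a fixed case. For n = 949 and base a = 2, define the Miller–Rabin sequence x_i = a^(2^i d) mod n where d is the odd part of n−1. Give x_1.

64

n − 1 = 948 = 2^2 · 237, so s = 2 and d = 237.
x_0 = 2^237 mod 949 = 811.
x_1 = 811^2 mod 949 = 64.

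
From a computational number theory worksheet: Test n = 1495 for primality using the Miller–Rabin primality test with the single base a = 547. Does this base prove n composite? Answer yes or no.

n − 1 = 1494 = 2^1 · 747, so s = 1 and d = 747.
x_0 = 547^747 mod 1495 = 768.
x_0 ∉ {1, 1494} and s = 1, so 547 is a Miller–Rabin witness and 1495 is composite.

yes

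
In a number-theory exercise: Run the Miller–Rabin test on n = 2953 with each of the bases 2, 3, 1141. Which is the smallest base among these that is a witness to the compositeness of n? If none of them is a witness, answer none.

n − 1 = 2952 = 2^3 · 369, so s = 3 and d = 369.
Base 2: x_0 = 2^369 mod 2953 = 1226. x_0 is neither 1 nor 2952, so continue squaring. x_1 = 1226^2 mod 2953 = 2952. x_1 ≡ −1, so 2 is not a witness.
Base 3: x_0 = 3^369 mod 2953 = 2952. x_0 = 2952 ≡ −1, so 3 is not a witness.
Base 1141: x_0 = 1141^369 mod 2953 = 2952. x_0 = 2952 ≡ −1, so 1141 is not a witness.
No listed base is a witness for 2953.

none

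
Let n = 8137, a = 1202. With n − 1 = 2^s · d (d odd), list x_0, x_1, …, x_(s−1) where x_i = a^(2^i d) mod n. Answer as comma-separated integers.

4044, 6703, 5832

n − 1 = 8136 = 2^3 · 1017, so s = 3 and d = 1017.
x_0 = 1202^1017 mod 8137 = 4044.
x_1 = 4044^2 mod 8137 = 6703.
x_2 = 6703^2 mod 8137 = 5832.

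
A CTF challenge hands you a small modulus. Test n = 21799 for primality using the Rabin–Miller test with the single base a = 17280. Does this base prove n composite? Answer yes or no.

no

n − 1 = 21798 = 2^1 · 10899, so s = 1 and d = 10899.
x_0 = 17280^10899 mod 21799 = 21798.
x_0 = 21798 ≡ −1, so 17280 is not a witness.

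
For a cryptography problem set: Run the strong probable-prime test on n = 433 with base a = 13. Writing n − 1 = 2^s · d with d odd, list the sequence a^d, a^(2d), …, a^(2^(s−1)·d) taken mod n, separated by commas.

n − 1 = 432 = 2^4 · 27, so s = 4 and d = 27.
x_0 = 13^27 mod 433 = 354.
x_1 = 354^2 mod 433 = 179.
x_2 = 179^2 mod 433 = 432.
x_3 = 432^2 mod 433 = 1.

354, 179, 432, 1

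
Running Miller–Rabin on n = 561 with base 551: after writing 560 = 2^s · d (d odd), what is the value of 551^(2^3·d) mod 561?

n − 1 = 560 = 2^4 · 35, so s = 4 and d = 35.
x_0 = 551^35 mod 561 = 122.
x_1 = 122^2 mod 561 = 298.
x_2 = 298^2 mod 561 = 166.
x_3 = 166^2 mod 561 = 67.

67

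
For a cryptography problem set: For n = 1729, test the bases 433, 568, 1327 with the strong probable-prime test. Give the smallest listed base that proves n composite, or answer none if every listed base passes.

none

n − 1 = 1728 = 2^6 · 27, so s = 6 and d = 27.
Base 433: x_0 = 433^27 mod 1729 = 1728. x_0 = 1728 ≡ −1, so 433 is not a witness.
Base 568: x_0 = 568^27 mod 1729 = 1. x_0 = 1, so 568 is not a witness.
Base 1327: x_0 = 1327^27 mod 1729 = 1. x_0 = 1, so 1327 is not a witness.
No listed base is a witness for 1729.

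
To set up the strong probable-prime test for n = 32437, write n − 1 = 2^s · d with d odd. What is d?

8109

Halving: 32436 → 16218 → 8109; 8109 is odd.
So 32436 = 2^2 · 8109.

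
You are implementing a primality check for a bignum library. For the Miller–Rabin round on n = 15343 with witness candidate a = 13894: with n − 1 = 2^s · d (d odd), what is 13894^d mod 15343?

3164

n − 1 = 15342 = 2^1 · 7671, so s = 1 and d = 7671.
Repeated squaring mod 15343: 13894^1 ≡ 13894, 13894^2 ≡ 12953, 13894^4 ≡ 4504, 13894^8 ≡ 2570, 13894^16 ≡ 7410, 13894^32 ≡ 10846, 13894^64 ≡ 935, 13894^128 ≡ 15017, 13894^256 ≡ 14218, 13894^512 ≡ 7499, 13894^1024 ≡ 2906, 13894^2048 ≡ 6186, 13894^4096 ≡ 1154.
7671 = 4096 + 2048 + 1024 + 256 + 128 + 64 + 32 + 16 + 4 + 2 + 1, so 13894^7671 ≡ 1154·6186·2906·14218·15017·935·10846·7410·4504·12953·13894 ≡ 3164 (mod 15343).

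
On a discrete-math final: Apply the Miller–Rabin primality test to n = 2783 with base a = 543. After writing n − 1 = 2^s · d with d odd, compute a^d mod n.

n − 1 = 2782 = 2^1 · 1391, so s = 1 and d = 1391.
543^1391 mod 2783 = 1786.

1786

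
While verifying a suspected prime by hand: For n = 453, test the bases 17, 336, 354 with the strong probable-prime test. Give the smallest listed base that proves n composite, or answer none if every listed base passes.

n − 1 = 452 = 2^2 · 113, so s = 2 and d = 113.
Base 17: x_0 = 17^113 mod 453 = 116. x_0 is neither 1 nor 452, so continue squaring. x_1 = 116^2 mod 453 = 319. Reached i = s−1 = 1 without hitting −1: 17 is a Miller–Rabin witness and 453 is composite.
Base 336: x_0 = 336^113 mod 453 = 402. x_0 is neither 1 nor 452, so continue squaring. x_1 = 402^2 mod 453 = 336. Reached i = s−1 = 1 without hitting −1: 336 is a Miller–Rabin witness and 453 is composite.
Base 354: x_0 = 354^113 mod 453 = 117. x_0 is neither 1 nor 452, so continue squaring. x_1 = 117^2 mod 453 = 99. Reached i = s−1 = 1 without hitting −1: 354 is a Miller–Rabin witness and 453 is composite.
The smallest witness among the given bases is 17.

17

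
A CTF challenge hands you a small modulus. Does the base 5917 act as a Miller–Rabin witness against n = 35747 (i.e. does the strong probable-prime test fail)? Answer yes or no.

no

n − 1 = 35746 = 2^1 · 17873, so s = 1 and d = 17873.
Repeated squaring mod 35747: 5917^1 ≡ 5917, 5917^2 ≡ 14576, 5917^4 ≡ 15355, 5917^8 ≡ 24560, 5917^16 ≡ 34469, 5917^32 ≡ 24669, 5917^64 ≡ 2633, 5917^128 ≡ 33518, 5917^256 ≡ 35355, 5917^512 ≡ 10676, 5917^1024 ≡ 15540, 5917^2048 ≡ 20615, 5917^4096 ≡ 17889, 5917^8192 ≡ 9177, 5917^16384 ≡ 33144.
17873 = 16384 + 1024 + 256 + 128 + 64 + 16 + 1, so 5917^17873 ≡ 33144·15540·35355·33518·2633·34469·5917 ≡ 35746 (mod 35747).
x_0 = 5917^17873 mod 35747 = 35746.
x_0 = 35746 ≡ −1, so 5917 is not a witness.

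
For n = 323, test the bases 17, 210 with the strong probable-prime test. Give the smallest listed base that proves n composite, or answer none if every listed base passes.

n − 1 = 322 = 2^1 · 161, so s = 1 and d = 161.
Base 17: x_0 = 17^161 mod 323 = 85. x_0 ∉ {1, 322} and s = 1, so 17 is a Miller–Rabin witness and 323 is composite.
Base 210: x_0 = 210^161 mod 323 = 210. x_0 ∉ {1, 322} and s = 1, so 210 is a Miller–Rabin witness and 323 is composite.
The smallest witness among the given bases is 17.

17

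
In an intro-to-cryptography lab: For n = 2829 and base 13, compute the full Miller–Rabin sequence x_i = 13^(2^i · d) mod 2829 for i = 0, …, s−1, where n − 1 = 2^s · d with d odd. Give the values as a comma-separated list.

2680, 2398

n − 1 = 2828 = 2^2 · 707, so s = 2 and d = 707.
x_0 = 13^707 mod 2829 = 2680.
x_1 = 2680^2 mod 2829 = 2398.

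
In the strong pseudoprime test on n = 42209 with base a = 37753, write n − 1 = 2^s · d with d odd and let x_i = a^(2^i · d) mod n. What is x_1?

38621

n − 1 = 42208 = 2^5 · 1319, so s = 5 and d = 1319.
x_0 = 37753^1319 mod 42209 = 578.
x_1 = 578^2 mod 42209 = 38621.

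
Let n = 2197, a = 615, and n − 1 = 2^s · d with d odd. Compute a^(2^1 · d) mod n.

n − 1 = 2196 = 2^2 · 549, so s = 2 and d = 549.
By repeated squaring, 615^549 ≡ 831 (mod 2197).
x_0 = 831.
x_1 = 831^2 mod 2197 = 703.

703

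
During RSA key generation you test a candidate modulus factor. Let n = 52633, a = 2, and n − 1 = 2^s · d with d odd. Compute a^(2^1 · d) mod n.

n − 1 = 52632 = 2^3 · 6579, so s = 3 and d = 6579.
Repeated squaring mod 52633: 2^1 ≡ 2, 2^2 ≡ 4, 2^4 ≡ 16, 2^8 ≡ 256, 2^16 ≡ 12903, 2^32 ≡ 9230, 2^64 ≡ 32706, 2^128 ≡ 21977, 2^256 ≡ 28121, 2^512 ≡ 32449, 2^1024 ≡ 14436, 2^2048 ≡ 24049, 2^4096 ≡ 22997.
6579 = 4096 + 2048 + 256 + 128 + 32 + 16 + 2 + 1, so 2^6579 ≡ 22997·24049·28121·21977·9230·12903·4·2 ≡ 1 (mod 52633).
x_0 = 1.
x_1 = 1^2 mod 52633 = 1.

1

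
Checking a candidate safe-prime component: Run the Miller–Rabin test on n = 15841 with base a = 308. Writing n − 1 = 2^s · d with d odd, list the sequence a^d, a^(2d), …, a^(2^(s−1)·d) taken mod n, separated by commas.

n − 1 = 15840 = 2^5 · 495, so s = 5 and d = 495.
x_0 = 308^495 mod 15841 = 8834.
x_1 = 8834^2 mod 15841 = 6790.
x_2 = 6790^2 mod 15841 = 6790.
x_3 = 6790^2 mod 15841 = 6790.
x_4 = 6790^2 mod 15841 = 6790.

8834, 6790, 6790, 6790, 6790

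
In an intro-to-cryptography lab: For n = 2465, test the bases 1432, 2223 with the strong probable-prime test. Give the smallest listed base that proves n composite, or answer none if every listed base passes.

n − 1 = 2464 = 2^5 · 77, so s = 5 and d = 77.
Base 1432: x_0 = 1432^77 mod 2465 = 1177. x_0 is neither 1 nor 2464, so continue squaring. x_1 = 1177^2 mod 2465 = 2464. x_1 ≡ −1, so 1432 is not a witness.
Base 2223: x_0 = 2223^77 mod 2465 = 2308. x_0 is neither 1 nor 2464, so continue squaring. x_1 = 2308^2 mod 2465 = 2464. x_1 ≡ −1, so 2223 is not a witness.
No listed base is a witness for 2465.

none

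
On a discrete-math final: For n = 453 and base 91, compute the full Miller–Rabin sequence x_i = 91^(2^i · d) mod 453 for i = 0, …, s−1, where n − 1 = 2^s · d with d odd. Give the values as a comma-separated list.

400, 91

n − 1 = 452 = 2^2 · 113, so s = 2 and d = 113.
x_0 = 91^113 mod 453 = 400.
x_1 = 400^2 mod 453 = 91.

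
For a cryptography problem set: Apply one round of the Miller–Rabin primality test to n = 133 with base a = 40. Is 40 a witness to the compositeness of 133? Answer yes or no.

n − 1 = 132 = 2^2 · 33, so s = 2 and d = 33.
x_0 = 40^33 mod 133 = 69.
x_0 is neither 1 nor 132, so continue squaring.
x_1 = 69^2 mod 133 = 106.
Reached i = s−1 = 1 without hitting −1: 40 is a Miller–Rabin witness and 133 is composite.

yes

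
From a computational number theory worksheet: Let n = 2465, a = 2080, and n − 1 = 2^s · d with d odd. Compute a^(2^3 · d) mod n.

900

n − 1 = 2464 = 2^5 · 77, so s = 5 and d = 77.
x_0 = 2080^77 mod 2465 = 945.
x_1 = 945^2 mod 2465 = 695.
x_2 = 695^2 mod 2465 = 2350.
x_3 = 2350^2 mod 2465 = 900.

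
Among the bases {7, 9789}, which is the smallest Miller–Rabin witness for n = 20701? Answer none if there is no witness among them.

n − 1 = 20700 = 2^2 · 5175, so s = 2 and d = 5175.
Base 7: x_0 = 7^5175 mod 20701 = 7739. x_0 is neither 1 nor 20700, so continue squaring. x_1 = 7739^2 mod 20701 = 4128. Reached i = s−1 = 1 without hitting −1: 7 is a Miller–Rabin witness and 20701 is composite.
Base 9789: x_0 = 9789^5175 mod 20701 = 19272. x_0 is neither 1 nor 20700, so continue squaring. x_1 = 19272^2 mod 20701 = 13343. Reached i = s−1 = 1 without hitting −1: 9789 is a Miller–Rabin witness and 20701 is composite.
The smallest witness among the given bases is 7.

7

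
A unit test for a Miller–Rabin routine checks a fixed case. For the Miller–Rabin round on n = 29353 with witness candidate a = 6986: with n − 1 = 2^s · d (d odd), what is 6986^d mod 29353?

n − 1 = 29352 = 2^3 · 3669, so s = 3 and d = 3669.
6986^3669 mod 29353 = 14586.

14586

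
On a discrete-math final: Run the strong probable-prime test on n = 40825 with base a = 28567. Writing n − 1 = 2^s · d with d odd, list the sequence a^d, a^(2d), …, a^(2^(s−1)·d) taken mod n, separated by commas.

40688, 18769, 37261

n − 1 = 40824 = 2^3 · 5103, so s = 3 and d = 5103.
x_0 = 28567^5103 mod 40825 = 40688.
x_1 = 40688^2 mod 40825 = 18769.
x_2 = 18769^2 mod 40825 = 37261.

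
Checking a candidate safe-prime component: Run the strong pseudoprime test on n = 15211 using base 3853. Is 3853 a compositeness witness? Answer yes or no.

n − 1 = 15210 = 2^1 · 7605, so s = 1 and d = 7605.
Repeated squaring mod 15211: 3853^1 ≡ 3853, 3853^2 ≡ 14884, 3853^4 ≡ 452, 3853^8 ≡ 6561, 3853^16 ≡ 14802, 3853^32 ≡ 15171, 3853^64 ≡ 1600, 3853^128 ≡ 4552, 3853^256 ≡ 3322, 3853^512 ≡ 7709, 3853^1024 ≡ 14515, 3853^2048 ≡ 12875, 3853^4096 ≡ 11358.
7605 = 4096 + 2048 + 1024 + 256 + 128 + 32 + 16 + 4 + 1, so 3853^7605 ≡ 11358·12875·14515·3322·4552·15171·14802·452·3853 ≡ 15210 (mod 15211).
x_0 = 3853^7605 mod 15211 = 15210.
x_0 = 15210 ≡ −1, so 3853 is not a witness.

no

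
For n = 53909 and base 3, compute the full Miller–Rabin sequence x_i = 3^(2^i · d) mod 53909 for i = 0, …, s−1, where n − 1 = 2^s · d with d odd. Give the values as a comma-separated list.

37992, 32498

n − 1 = 53908 = 2^2 · 13477, so s = 2 and d = 13477.
x_0 = 3^13477 mod 53909 = 37992.
x_1 = 37992^2 mod 53909 = 32498.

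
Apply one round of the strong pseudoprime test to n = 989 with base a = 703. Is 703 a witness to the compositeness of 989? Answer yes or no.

yes

n − 1 = 988 = 2^2 · 247, so s = 2 and d = 247.
x_0 = 703^247 mod 989 = 533.
x_0 is neither 1 nor 988, so continue squaring.
x_1 = 533^2 mod 989 = 246.
Reached i = s−1 = 1 without hitting −1: 703 is a Miller–Rabin witness and 989 is composite.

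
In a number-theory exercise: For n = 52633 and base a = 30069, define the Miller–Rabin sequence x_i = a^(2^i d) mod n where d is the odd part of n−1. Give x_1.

49029

n − 1 = 52632 = 2^3 · 6579, so s = 3 and d = 6579.
Repeated squaring mod 52633: 30069^1 ≡ 30069, 30069^2 ≡ 15087, 30069^4 ≡ 32477, 30069^8 ≡ 42842, 30069^16 ≡ 18988, 30069^32 ≡ 8094, 30069^64 ≡ 37384, 30069^128 ≡ 52040, 30069^256 ≡ 35851, 30069^512 ≡ 48974, 30069^1024 ≡ 19499, 30069^2048 ≡ 42842, 30069^4096 ≡ 18988.
6579 = 4096 + 2048 + 256 + 128 + 32 + 16 + 2 + 1, so 30069^6579 ≡ 18988·42842·35851·52040·8094·18988·15087·30069 ≡ 42435 (mod 52633).
x_0 = 42435.
x_1 = 42435^2 mod 52633 = 49029.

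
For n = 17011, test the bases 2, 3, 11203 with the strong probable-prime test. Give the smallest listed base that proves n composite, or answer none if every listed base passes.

none

n − 1 = 17010 = 2^1 · 8505, so s = 1 and d = 8505.
Base 2: x_0 = 2^8505 mod 17011 = 17010. x_0 = 17010 ≡ −1, so 2 is not a witness.
Base 3: x_0 = 3^8505 mod 17011 = 17010. x_0 = 17010 ≡ −1, so 3 is not a witness.
Base 11203: x_0 = 11203^8505 mod 17011 = 1. x_0 = 1, so 11203 is not a witness.
No listed base is a witness for 17011.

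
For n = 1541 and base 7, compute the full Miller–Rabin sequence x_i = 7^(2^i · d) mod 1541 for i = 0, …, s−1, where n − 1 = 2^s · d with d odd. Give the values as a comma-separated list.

n − 1 = 1540 = 2^2 · 385, so s = 2 and d = 385.
x_0 = 7^385 mod 1541 = 574.
x_1 = 574^2 mod 1541 = 1243.

574, 1243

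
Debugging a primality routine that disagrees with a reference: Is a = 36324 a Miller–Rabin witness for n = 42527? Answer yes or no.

yes

n − 1 = 42526 = 2^1 · 21263, so s = 1 and d = 21263.
x_0 = 36324^21263 mod 42527 = 22769.
x_0 ∉ {1, 42526} and s = 1, so 36324 is a Miller–Rabin witness and 42527 is composite.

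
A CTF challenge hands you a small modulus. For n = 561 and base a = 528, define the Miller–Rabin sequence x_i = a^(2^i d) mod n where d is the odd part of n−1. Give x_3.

n − 1 = 560 = 2^4 · 35, so s = 4 and d = 35.
By repeated squaring, 528^35 ≡ 528 (mod 561).
x_0 = 528.
x_1 = 528^2 mod 561 = 528.
x_2 = 528^2 mod 561 = 528.
x_3 = 528^2 mod 561 = 528.

528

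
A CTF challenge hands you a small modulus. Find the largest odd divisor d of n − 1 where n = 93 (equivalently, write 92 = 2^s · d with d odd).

Halving: 92 → 46 → 23; 23 is odd.
So 92 = 2^2 · 23.

23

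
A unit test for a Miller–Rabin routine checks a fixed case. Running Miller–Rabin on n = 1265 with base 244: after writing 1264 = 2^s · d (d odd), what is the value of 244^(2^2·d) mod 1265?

1186

n − 1 = 1264 = 2^4 · 79, so s = 4 and d = 79.
x_0 = 244^79 mod 1265 = 149.
x_1 = 149^2 mod 1265 = 696.
x_2 = 696^2 mod 1265 = 1186.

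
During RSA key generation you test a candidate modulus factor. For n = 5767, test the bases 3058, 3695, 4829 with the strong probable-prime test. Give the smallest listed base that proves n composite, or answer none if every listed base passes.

3695

n − 1 = 5766 = 2^1 · 2883, so s = 1 and d = 2883.
Base 3058: x_0 = 3058^2883 mod 5767 = 5766. x_0 = 5766 ≡ −1, so 3058 is not a witness.
Base 3695: x_0 = 3695^2883 mod 5767 = 1992. x_0 ∉ {1, 5766} and s = 1, so 3695 is a Miller–Rabin witness and 5767 is composite.
Base 4829: x_0 = 4829^2883 mod 5767 = 2645. x_0 ∉ {1, 5766} and s = 1, so 4829 is a Miller–Rabin witness and 5767 is composite.
The smallest witness among the given bases is 3695.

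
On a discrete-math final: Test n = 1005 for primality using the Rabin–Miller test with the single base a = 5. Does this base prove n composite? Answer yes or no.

yes

n − 1 = 1004 = 2^2 · 251, so s = 2 and d = 251.
Repeated squaring mod 1005: 5^1 ≡ 5, 5^2 ≡ 25, 5^4 ≡ 625, 5^8 ≡ 685, 5^16 ≡ 895, 5^32 ≡ 40, 5^64 ≡ 595, 5^128 ≡ 265.
251 = 128 + 64 + 32 + 16 + 8 + 2 + 1, so 5^251 ≡ 265·595·40·895·685·25·5 ≡ 410 (mod 1005).
x_0 = 5^251 mod 1005 = 410.
x_0 is neither 1 nor 1004, so continue squaring.
x_1 = 410^2 mod 1005 = 265.
Reached i = s−1 = 1 without hitting −1: 5 is a Miller–Rabin witness and 1005 is composite.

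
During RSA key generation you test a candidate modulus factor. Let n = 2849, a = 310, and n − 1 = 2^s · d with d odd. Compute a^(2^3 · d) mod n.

2193

n − 1 = 2848 = 2^5 · 89, so s = 5 and d = 89.
x_0 = 310^89 mod 2849 = 732.
x_1 = 732^2 mod 2849 = 212.
x_2 = 212^2 mod 2849 = 2209.
x_3 = 2209^2 mod 2849 = 2193.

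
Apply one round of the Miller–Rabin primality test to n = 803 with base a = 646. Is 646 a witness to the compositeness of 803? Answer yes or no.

n − 1 = 802 = 2^1 · 401, so s = 1 and d = 401.
x_0 = 646^401 mod 803 = 305.
x_0 ∉ {1, 802} and s = 1, so 646 is a Miller–Rabin witness and 803 is composite.

yes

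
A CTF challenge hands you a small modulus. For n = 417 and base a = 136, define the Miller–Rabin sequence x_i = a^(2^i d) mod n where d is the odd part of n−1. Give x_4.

n − 1 = 416 = 2^5 · 13, so s = 5 and d = 13.
x_0 = 136^13 mod 417 = 7.
x_1 = 7^2 mod 417 = 49.
x_2 = 49^2 mod 417 = 316.
x_3 = 316^2 mod 417 = 193.
x_4 = 193^2 mod 417 = 136.

136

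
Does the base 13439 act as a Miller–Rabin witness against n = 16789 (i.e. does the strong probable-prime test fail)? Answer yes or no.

yes

n − 1 = 16788 = 2^2 · 4197, so s = 2 and d = 4197.
x_0 = 13439^4197 mod 16789 = 5229.
x_0 is neither 1 nor 16788, so continue squaring.
x_1 = 5229^2 mod 16789 = 9949.
Reached i = s−1 = 1 without hitting −1: 13439 is a Miller–Rabin witness and 16789 is composite.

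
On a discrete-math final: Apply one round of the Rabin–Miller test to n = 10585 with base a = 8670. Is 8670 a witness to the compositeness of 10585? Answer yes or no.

n − 1 = 10584 = 2^3 · 1323, so s = 3 and d = 1323.
Repeated squaring mod 10585: 8670^1 ≡ 8670, 8670^2 ≡ 4815, 8670^4 ≡ 3075, 8670^8 ≡ 3220, 8670^16 ≡ 5685, 8670^32 ≡ 3220, 8670^64 ≡ 5685, 8670^128 ≡ 3220, 8670^256 ≡ 5685, 8670^512 ≡ 3220, 8670^1024 ≡ 5685.
1323 = 1024 + 256 + 32 + 8 + 2 + 1, so 8670^1323 ≡ 5685·5685·3220·3220·4815·8670 ≡ 9395 (mod 10585).
x_0 = 8670^1323 mod 10585 = 9395.
x_0 is neither 1 nor 10584, so continue squaring.
x_1 = 9395^2 mod 10585 = 8295.
x_2 = 8295^2 mod 10585 = 4525.
Reached i = s−1 = 2 without hitting −1: 8670 is a Miller–Rabin witness and 10585 is composite.

yes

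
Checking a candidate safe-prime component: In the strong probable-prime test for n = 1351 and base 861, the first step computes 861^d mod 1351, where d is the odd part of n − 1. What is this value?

1218

n − 1 = 1350 = 2^1 · 675, so s = 1 and d = 675.
Repeated squaring mod 1351: 861^1 ≡ 861, 861^2 ≡ 973, 861^4 ≡ 1029, 861^8 ≡ 1008, 861^16 ≡ 112, 861^32 ≡ 385, 861^64 ≡ 966, 861^128 ≡ 966, 861^256 ≡ 966, 861^512 ≡ 966.
675 = 512 + 128 + 32 + 2 + 1, so 861^675 ≡ 966·966·385·973·861 ≡ 1218 (mod 1351).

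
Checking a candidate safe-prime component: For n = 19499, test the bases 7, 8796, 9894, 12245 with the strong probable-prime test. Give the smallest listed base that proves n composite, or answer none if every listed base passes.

n − 1 = 19498 = 2^1 · 9749, so s = 1 and d = 9749.
Base 7: x_0 = 7^9749 mod 19499 = 8596. x_0 ∉ {1, 19498} and s = 1, so 7 is a Miller–Rabin witness and 19499 is composite.
Base 8796: x_0 = 8796^9749 mod 19499 = 11962. x_0 ∉ {1, 19498} and s = 1, so 8796 is a Miller–Rabin witness and 19499 is composite.
Base 9894: x_0 = 9894^9749 mod 19499 = 13634. x_0 ∉ {1, 19498} and s = 1, so 9894 is a Miller–Rabin witness and 19499 is composite.
Base 12245: x_0 = 12245^9749 mod 19499 = 18476. x_0 ∉ {1, 19498} and s = 1, so 12245 is a Miller–Rabin witness and 19499 is composite.
The smallest witness among the given bases is 7.

7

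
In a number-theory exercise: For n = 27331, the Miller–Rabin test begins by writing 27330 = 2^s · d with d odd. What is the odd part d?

13665

Halving: 27330 → 13665; 13665 is odd.
So 27330 = 2^1 · 13665.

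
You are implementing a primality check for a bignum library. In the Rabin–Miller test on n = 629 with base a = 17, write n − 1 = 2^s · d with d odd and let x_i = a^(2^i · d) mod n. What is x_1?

374

n − 1 = 628 = 2^2 · 157, so s = 2 and d = 157.
By repeated squaring, 17^157 ≡ 442 (mod 629).
x_0 = 442.
x_1 = 442^2 mod 629 = 374.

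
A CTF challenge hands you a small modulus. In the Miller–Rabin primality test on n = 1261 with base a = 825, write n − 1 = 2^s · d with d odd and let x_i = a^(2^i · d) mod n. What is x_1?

n − 1 = 1260 = 2^2 · 315, so s = 2 and d = 315.
Repeated squaring mod 1261: 825^1 ≡ 825, 825^2 ≡ 946, 825^4 ≡ 867, 825^8 ≡ 133, 825^16 ≡ 35, 825^32 ≡ 1225, 825^64 ≡ 35, 825^128 ≡ 1225, 825^256 ≡ 35.
315 = 256 + 32 + 16 + 8 + 2 + 1, so 825^315 ≡ 35·1225·35·133·946·825 ≡ 788 (mod 1261).
x_0 = 788.
x_1 = 788^2 mod 1261 = 532.

532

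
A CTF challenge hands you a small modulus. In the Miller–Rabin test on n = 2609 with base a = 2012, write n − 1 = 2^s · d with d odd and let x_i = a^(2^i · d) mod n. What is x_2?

2608

n − 1 = 2608 = 2^4 · 163, so s = 4 and d = 163.
Repeated squaring mod 2609: 2012^1 ≡ 2012, 2012^2 ≡ 1585, 2012^4 ≡ 2367, 2012^8 ≡ 1166, 2012^16 ≡ 267, 2012^32 ≡ 846, 2012^64 ≡ 850, 2012^128 ≡ 2416.
163 = 128 + 32 + 2 + 1, so 2012^163 ≡ 2416·846·1585·2012 ≡ 271 (mod 2609).
x_0 = 271.
x_1 = 271^2 mod 2609 = 389.
x_2 = 389^2 mod 2609 = 2608.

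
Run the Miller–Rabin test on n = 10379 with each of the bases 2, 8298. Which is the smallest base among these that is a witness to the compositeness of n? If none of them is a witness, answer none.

n − 1 = 10378 = 2^1 · 5189, so s = 1 and d = 5189.
Base 2: x_0 = 2^5189 mod 10379 = 4591. x_0 ∉ {1, 10378} and s = 1, so 2 is a Miller–Rabin witness and 10379 is composite.
Base 8298: x_0 = 8298^5189 mod 10379 = 751. x_0 ∉ {1, 10378} and s = 1, so 8298 is a Miller–Rabin witness and 10379 is composite.
The smallest witness among the given bases is 2.

2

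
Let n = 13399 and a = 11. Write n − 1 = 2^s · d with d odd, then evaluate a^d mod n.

13398

n − 1 = 13398 = 2^1 · 6699, so s = 1 and d = 6699.
11^6699 mod 13399 = 13398.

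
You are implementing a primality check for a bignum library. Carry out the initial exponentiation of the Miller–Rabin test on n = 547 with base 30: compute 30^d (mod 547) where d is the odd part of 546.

n − 1 = 546 = 2^1 · 273, so s = 1 and d = 273.
Repeated squaring mod 547: 30^1 ≡ 30, 30^2 ≡ 353, 30^4 ≡ 440, 30^8 ≡ 509, 30^16 ≡ 350, 30^32 ≡ 519, 30^64 ≡ 237, 30^128 ≡ 375, 30^256 ≡ 46.
273 = 256 + 16 + 1, so 30^273 ≡ 46·350·30 ≡ 546 (mod 547).

546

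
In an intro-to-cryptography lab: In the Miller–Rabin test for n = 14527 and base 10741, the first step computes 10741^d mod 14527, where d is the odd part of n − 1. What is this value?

n − 1 = 14526 = 2^1 · 7263, so s = 1 and d = 7263.
10741^7263 mod 14527 = 12213.

12213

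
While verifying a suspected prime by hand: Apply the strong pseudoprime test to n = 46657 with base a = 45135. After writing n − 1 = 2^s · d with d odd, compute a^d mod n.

7838

n − 1 = 46656 = 2^6 · 729, so s = 6 and d = 729.
By repeated squaring, 45135^729 ≡ 7838 (mod 46657).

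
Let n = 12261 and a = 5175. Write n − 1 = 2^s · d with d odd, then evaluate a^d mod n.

4737

n − 1 = 12260 = 2^2 · 3065, so s = 2 and d = 3065.
Repeated squaring mod 12261: 5175^1 ≡ 5175, 5175^2 ≡ 2601, 5175^4 ≡ 9390, 5175^8 ≡ 3249, 5175^16 ≡ 11541, 5175^32 ≡ 3438, 5175^64 ≡ 240, 5175^128 ≡ 8556, 5175^256 ≡ 6966, 5175^512 ≡ 8379, 5175^1024 ≡ 1155, 5175^2048 ≡ 9837.
3065 = 2048 + 512 + 256 + 128 + 64 + 32 + 16 + 8 + 1, so 5175^3065 ≡ 9837·8379·6966·8556·240·3438·11541·3249·5175 ≡ 4737 (mod 12261).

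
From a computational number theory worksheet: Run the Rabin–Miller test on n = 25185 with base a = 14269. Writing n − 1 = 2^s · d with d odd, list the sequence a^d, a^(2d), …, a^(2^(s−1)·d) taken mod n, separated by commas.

19024, 4126, 24001, 16681, 11881

n − 1 = 25184 = 2^5 · 787, so s = 5 and d = 787.
x_0 = 14269^787 mod 25185 = 19024.
x_1 = 19024^2 mod 25185 = 4126.
x_2 = 4126^2 mod 25185 = 24001.
x_3 = 24001^2 mod 25185 = 16681.
x_4 = 16681^2 mod 25185 = 11881.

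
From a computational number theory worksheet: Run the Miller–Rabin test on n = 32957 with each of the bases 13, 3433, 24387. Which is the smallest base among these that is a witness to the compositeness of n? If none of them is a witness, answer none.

n − 1 = 32956 = 2^2 · 8239, so s = 2 and d = 8239.
Base 13: x_0 = 13^8239 mod 32957 = 30590. x_0 is neither 1 nor 32956, so continue squaring. x_1 = 30590^2 mod 32957 = 32956. x_1 ≡ −1, so 13 is not a witness.
Base 3433: x_0 = 3433^8239 mod 32957 = 2367. x_0 is neither 1 nor 32956, so continue squaring. x_1 = 2367^2 mod 32957 = 32956. x_1 ≡ −1, so 3433 is not a witness.
Base 24387: x_0 = 24387^8239 mod 32957 = 30590. x_0 is neither 1 nor 32956, so continue squaring. x_1 = 30590^2 mod 32957 = 32956. x_1 ≡ −1, so 24387 is not a witness.
No listed base is a witness for 32957.

none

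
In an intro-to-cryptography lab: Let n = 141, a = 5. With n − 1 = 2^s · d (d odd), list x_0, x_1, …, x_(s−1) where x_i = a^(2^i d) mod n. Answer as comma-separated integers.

29, 136

n − 1 = 140 = 2^2 · 35, so s = 2 and d = 35.
x_0 = 5^35 mod 141 = 29.
x_1 = 29^2 mod 141 = 136.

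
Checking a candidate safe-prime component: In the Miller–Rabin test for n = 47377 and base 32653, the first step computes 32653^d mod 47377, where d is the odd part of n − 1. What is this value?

21411

n − 1 = 47376 = 2^4 · 2961, so s = 4 and d = 2961.
Repeated squaring mod 47377: 32653^1 ≡ 32653, 32653^2 ≡ 46401, 32653^4 ≡ 5036, 32653^8 ≡ 14601, 32653^16 ≡ 40078, 32653^32 ≡ 23653, 32653^64 ≡ 36793, 32653^128 ≡ 21828, 32653^256 ≡ 38472, 32653^512 ≡ 37304, 32653^1024 ≡ 31172, 32653^2048 ≡ 38691.
2961 = 2048 + 512 + 256 + 128 + 16 + 1, so 32653^2961 ≡ 38691·37304·38472·21828·40078·32653 ≡ 21411 (mod 47377).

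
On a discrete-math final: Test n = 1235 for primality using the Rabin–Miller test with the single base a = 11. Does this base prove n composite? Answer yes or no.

n − 1 = 1234 = 2^1 · 617, so s = 1 and d = 617.
x_0 = 11^617 mod 1235 = 501.
x_0 ∉ {1, 1234} and s = 1, so 11 is a Miller–Rabin witness and 1235 is composite.

yes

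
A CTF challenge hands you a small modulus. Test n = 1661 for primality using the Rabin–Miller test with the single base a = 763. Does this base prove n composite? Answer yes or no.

n − 1 = 1660 = 2^2 · 415, so s = 2 and d = 415.
x_0 = 763^415 mod 1661 = 1.
x_0 = 1, so 763 is not a witness.

no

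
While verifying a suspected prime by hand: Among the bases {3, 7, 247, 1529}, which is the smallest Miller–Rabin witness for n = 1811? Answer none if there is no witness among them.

n − 1 = 1810 = 2^1 · 905, so s = 1 and d = 905.
Base 3: x_0 = 3^905 mod 1811 = 1. x_0 = 1, so 3 is not a witness.
Base 7: x_0 = 7^905 mod 1811 = 1. x_0 = 1, so 7 is not a witness.
Base 247: x_0 = 247^905 mod 1811 = 1810. x_0 = 1810 ≡ −1, so 247 is not a witness.
Base 1529: x_0 = 1529^905 mod 1811 = 1810. x_0 = 1810 ≡ −1, so 1529 is not a witness.
No listed base is a witness for 1811.

none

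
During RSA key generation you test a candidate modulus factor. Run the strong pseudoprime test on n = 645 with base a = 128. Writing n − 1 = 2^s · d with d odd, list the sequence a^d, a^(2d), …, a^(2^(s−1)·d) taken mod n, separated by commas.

n − 1 = 644 = 2^2 · 161, so s = 2 and d = 161.
x_0 = 128^161 mod 645 = 128.
x_1 = 128^2 mod 645 = 259.

128, 259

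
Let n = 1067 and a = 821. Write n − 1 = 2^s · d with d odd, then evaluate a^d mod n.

310

n − 1 = 1066 = 2^1 · 533, so s = 1 and d = 533.
Repeated squaring mod 1067: 821^1 ≡ 821, 821^2 ≡ 764, 821^4 ≡ 47, 821^8 ≡ 75, 821^16 ≡ 290, 821^32 ≡ 874, 821^64 ≡ 971, 821^128 ≡ 680, 821^256 ≡ 389, 821^512 ≡ 874.
533 = 512 + 16 + 4 + 1, so 821^533 ≡ 874·290·47·821 ≡ 310 (mod 1067).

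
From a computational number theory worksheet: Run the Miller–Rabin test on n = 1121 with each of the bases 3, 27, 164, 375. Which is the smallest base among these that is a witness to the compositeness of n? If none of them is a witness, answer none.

3

n − 1 = 1120 = 2^5 · 35, so s = 5 and d = 35.
Base 3: x_0 = 3^35 mod 1121 = 906. x_0 is neither 1 nor 1120, so continue squaring. x_1 = 906^2 mod 1121 = 264. x_2 = 264^2 mod 1121 = 194. x_3 = 194^2 mod 1121 = 643. x_4 = 643^2 mod 1121 = 921. Reached i = s−1 = 4 without hitting −1: 3 is a Miller–Rabin witness and 1121 is composite.
Base 27: x_0 = 27^35 mod 1121 = 411. x_0 is neither 1 nor 1120, so continue squaring. x_1 = 411^2 mod 1121 = 771. x_2 = 771^2 mod 1121 = 311. x_3 = 311^2 mod 1121 = 315. x_4 = 315^2 mod 1121 = 577. Reached i = s−1 = 4 without hitting −1: 27 is a Miller–Rabin witness and 1121 is composite.
Base 164: x_0 = 164^35 mod 1121 = 255. x_0 is neither 1 nor 1120, so continue squaring. x_1 = 255^2 mod 1121 = 7. x_2 = 7^2 mod 1121 = 49. x_3 = 49^2 mod 1121 = 159. x_4 = 159^2 mod 1121 = 619. Reached i = s−1 = 4 without hitting −1: 164 is a Miller–Rabin witness and 1121 is composite.
Base 375: x_0 = 375^35 mod 1121 = 889. x_0 is neither 1 nor 1120, so continue squaring. x_1 = 889^2 mod 1121 = 16. x_2 = 16^2 mod 1121 = 256. x_3 = 256^2 mod 1121 = 518. x_4 = 518^2 mod 1121 = 405. Reached i = s−1 = 4 without hitting −1: 375 is a Miller–Rabin witness and 1121 is composite.
The smallest witness among the given bases is 3.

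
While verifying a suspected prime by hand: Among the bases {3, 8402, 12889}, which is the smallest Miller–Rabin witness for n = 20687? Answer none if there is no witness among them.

3

n − 1 = 20686 = 2^1 · 10343, so s = 1 and d = 10343.
Base 3: x_0 = 3^10343 mod 20687 = 15613. x_0 ∉ {1, 20686} and s = 1, so 3 is a Miller–Rabin witness and 20687 is composite.
Base 8402: x_0 = 8402^10343 mod 20687 = 8958. x_0 ∉ {1, 20686} and s = 1, so 8402 is a Miller–Rabin witness and 20687 is composite.
Base 12889: x_0 = 12889^10343 mod 20687 = 12484. x_0 ∉ {1, 20686} and s = 1, so 12889 is a Miller–Rabin witness and 20687 is composite.
The smallest witness among the given bases is 3.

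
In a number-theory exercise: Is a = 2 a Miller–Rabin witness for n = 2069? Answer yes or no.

n − 1 = 2068 = 2^2 · 517, so s = 2 and d = 517.
x_0 = 2^517 mod 2069 = 164.
x_0 is neither 1 nor 2068, so continue squaring.
x_1 = 164^2 mod 2069 = 2068.
x_1 ≡ −1, so 2 is not a witness.

no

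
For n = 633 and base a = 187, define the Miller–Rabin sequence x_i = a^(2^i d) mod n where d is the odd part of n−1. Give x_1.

541

n − 1 = 632 = 2^3 · 79, so s = 3 and d = 79.
Repeated squaring mod 633: 187^1 ≡ 187, 187^2 ≡ 154, 187^4 ≡ 295, 187^8 ≡ 304, 187^16 ≡ 631, 187^32 ≡ 4, 187^64 ≡ 16.
79 = 64 + 8 + 4 + 2 + 1, so 187^79 ≡ 16·304·295·154·187 ≡ 142 (mod 633).
x_0 = 142.
x_1 = 142^2 mod 633 = 541.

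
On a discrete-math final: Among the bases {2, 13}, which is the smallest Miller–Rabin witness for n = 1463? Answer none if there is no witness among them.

n − 1 = 1462 = 2^1 · 731, so s = 1 and d = 731.
Base 2: x_0 = 2^731 mod 1463 = 585. x_0 ∉ {1, 1462} and s = 1, so 2 is a Miller–Rabin witness and 1463 is composite.
Base 13: x_0 = 13^731 mod 1463 = 629. x_0 ∉ {1, 1462} and s = 1, so 13 is a Miller–Rabin witness and 1463 is composite.
The smallest witness among the given bases is 2.

2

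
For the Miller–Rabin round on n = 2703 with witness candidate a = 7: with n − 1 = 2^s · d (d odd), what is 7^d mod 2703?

250

n − 1 = 2702 = 2^1 · 1351, so s = 1 and d = 1351.
7^1351 mod 2703 = 250.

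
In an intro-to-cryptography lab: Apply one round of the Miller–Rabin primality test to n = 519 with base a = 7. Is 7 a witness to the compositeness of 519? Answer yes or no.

yes

n − 1 = 518 = 2^1 · 259, so s = 1 and d = 259.
Repeated squaring mod 519: 7^1 ≡ 7, 7^2 ≡ 49, 7^4 ≡ 325, 7^8 ≡ 268, 7^16 ≡ 202, 7^32 ≡ 322, 7^64 ≡ 403, 7^128 ≡ 481, 7^256 ≡ 406.
259 = 256 + 2 + 1, so 7^259 ≡ 406·49·7 ≡ 166 (mod 519).
x_0 = 7^259 mod 519 = 166.
x_0 ∉ {1, 518} and s = 1, so 7 is a Miller–Rabin witness and 519 is composite.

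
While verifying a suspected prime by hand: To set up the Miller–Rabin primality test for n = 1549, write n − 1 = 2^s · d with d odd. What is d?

Halving: 1548 → 774 → 387; 387 is odd.
So 1548 = 2^2 · 387.

387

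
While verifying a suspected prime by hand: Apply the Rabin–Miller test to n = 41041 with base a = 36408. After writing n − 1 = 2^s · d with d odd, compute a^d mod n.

21484

n − 1 = 41040 = 2^4 · 2565, so s = 4 and d = 2565.
36408^2565 mod 41041 = 21484.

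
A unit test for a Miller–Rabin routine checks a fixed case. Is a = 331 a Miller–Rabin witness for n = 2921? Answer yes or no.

yes

n − 1 = 2920 = 2^3 · 365, so s = 3 and d = 365.
x_0 = 331^365 mod 2921 = 955.
x_0 is neither 1 nor 2920, so continue squaring.
x_1 = 955^2 mod 2921 = 673.
x_2 = 673^2 mod 2921 = 174.
Reached i = s−1 = 2 without hitting −1: 331 is a Miller–Rabin witness and 2921 is composite.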